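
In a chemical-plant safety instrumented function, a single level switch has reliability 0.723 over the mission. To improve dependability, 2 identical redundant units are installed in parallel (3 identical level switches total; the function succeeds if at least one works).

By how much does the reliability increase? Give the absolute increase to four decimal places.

0.2557

R_before = 0.723
R_after = 1 − (1 − 0.723)^3 = 0.9787
ΔR = 0.9787 − 0.723 = 0.2557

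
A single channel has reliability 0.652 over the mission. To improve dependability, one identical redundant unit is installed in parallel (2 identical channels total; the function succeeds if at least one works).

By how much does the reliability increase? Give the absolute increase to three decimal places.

R_before = 0.652
R_after = 1 − (1 − 0.652)^2 = 0.879
ΔR = 0.879 − 0.652 = 0.227

0.227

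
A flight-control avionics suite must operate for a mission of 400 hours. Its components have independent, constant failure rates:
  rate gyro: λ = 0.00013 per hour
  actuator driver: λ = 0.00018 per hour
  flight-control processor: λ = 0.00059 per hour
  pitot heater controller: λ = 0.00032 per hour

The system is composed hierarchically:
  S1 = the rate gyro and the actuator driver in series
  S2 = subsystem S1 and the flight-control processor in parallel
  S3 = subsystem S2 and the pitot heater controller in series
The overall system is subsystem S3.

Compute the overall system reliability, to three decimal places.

0.858

R(rate gyro) = exp(−0.00013 × 400) = 0.94933
R(actuator driver) = exp(−0.00018 × 400) = 0.93053
R(flight-control processor) = exp(−0.00059 × 400) = 0.78978
R(pitot heater controller) = exp(−0.00032 × 400) = 0.87985
Series (rate gyro and actuator driver): 0.94933 × 0.93053 = 0.88338
Parallel ([0.88338] and flight-control processor): 1 − (1 − 0.88338)(1 − 0.78978) = 0.97548
Series ([0.97548] and pitot heater controller): 0.97548 × 0.87985 = 0.858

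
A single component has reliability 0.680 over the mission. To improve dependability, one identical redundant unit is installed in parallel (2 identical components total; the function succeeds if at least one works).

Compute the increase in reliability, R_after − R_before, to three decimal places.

0.218

R_before = 0.680
R_after = 1 − (1 − 0.680)^2 = 0.898
ΔR = 0.898 − 0.680 = 0.218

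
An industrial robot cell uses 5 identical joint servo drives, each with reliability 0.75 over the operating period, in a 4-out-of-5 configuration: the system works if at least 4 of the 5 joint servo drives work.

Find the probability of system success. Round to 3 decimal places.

R = Σ_{i=4}^{5} C(5,i) p^i (1−p)^{5−i} with p = 0.75
C(5,4)·0.75^4·0.25^1 = 0.39551
C(5,5)·0.75^5·0.25^0 = 0.23730
Sum = 0.633

0.633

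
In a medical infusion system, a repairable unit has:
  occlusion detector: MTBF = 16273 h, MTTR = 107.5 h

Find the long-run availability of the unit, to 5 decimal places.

0.99344

A(occlusion detector) = MTBF/(MTBF+MTTR) = 16273/(16273+107.5) = 0.99344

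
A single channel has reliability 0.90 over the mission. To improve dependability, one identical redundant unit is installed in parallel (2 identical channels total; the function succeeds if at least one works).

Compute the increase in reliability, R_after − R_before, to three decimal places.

R_before = 0.90
R_after = 1 − (1 − 0.90)^2 = 0.990
ΔR = 0.990 − 0.90 = 0.090

0.090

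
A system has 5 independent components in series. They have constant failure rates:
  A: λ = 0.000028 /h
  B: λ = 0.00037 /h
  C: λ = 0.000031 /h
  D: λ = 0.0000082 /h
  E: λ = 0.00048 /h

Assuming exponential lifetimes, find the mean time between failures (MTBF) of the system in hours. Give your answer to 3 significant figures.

1090

Series of exponential components: λ_sys = Σ λ_i
λ_sys = 0.000028 + 0.00037 + 0.000031 + 0.0000082 + 0.00048 = 9.1720e-04 /h
MTBF = 1 / λ_sys = 1090 h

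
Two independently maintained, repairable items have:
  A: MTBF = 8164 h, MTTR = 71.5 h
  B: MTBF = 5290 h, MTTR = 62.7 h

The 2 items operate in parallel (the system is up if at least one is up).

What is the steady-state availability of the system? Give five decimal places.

A(A) = MTBF/(MTBF+MTTR) = 8164/(8164+71.5) = 0.991318
A(B) = MTBF/(MTBF+MTTR) = 5290/(5290+62.7) = 0.988286
Parallel availability: 1 − (1 − 0.991318)(1 − 0.988286) = 0.99990

0.99990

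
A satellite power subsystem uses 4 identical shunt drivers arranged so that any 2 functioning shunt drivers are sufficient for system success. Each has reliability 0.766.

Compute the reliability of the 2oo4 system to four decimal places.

0.9577

R = Σ_{i=2}^{4} C(4,i) p^i (1−p)^{4−i} with p = 0.766
C(4,2)·0.766^2·0.234^2 = 0.192770
C(4,3)·0.766^3·0.234^1 = 0.420690
C(4,4)·0.766^4·0.234^0 = 0.344283
Sum = 0.9577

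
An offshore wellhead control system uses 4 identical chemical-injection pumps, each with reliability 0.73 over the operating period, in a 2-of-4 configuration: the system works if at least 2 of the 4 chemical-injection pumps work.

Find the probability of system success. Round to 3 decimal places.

R = Σ_{i=2}^{4} C(4,i) p^i (1−p)^{4−i} with p = 0.73
C(4,2)·0.73^2·0.27^2 = 0.23309
C(4,3)·0.73^3·0.27^1 = 0.42014
C(4,4)·0.73^4·0.27^0 = 0.28398
Sum = 0.937

0.937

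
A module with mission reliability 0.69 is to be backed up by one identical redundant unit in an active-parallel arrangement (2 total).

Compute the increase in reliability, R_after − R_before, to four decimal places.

R_before = 0.69
R_after = 1 − (1 − 0.69)^2 = 0.9039
ΔR = 0.9039 − 0.69 = 0.2139

0.2139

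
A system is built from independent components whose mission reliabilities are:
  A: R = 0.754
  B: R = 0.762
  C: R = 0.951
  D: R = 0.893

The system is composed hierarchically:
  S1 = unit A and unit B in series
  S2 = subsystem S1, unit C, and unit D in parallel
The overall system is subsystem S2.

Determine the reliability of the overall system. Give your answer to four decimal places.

0.9978

Series (A and B): 0.754000 × 0.762000 = 0.574548
Parallel ([0.574548], C, and D): 1 − (1 − 0.574548)(1 − 0.951000)(1 − 0.893000) = 0.9978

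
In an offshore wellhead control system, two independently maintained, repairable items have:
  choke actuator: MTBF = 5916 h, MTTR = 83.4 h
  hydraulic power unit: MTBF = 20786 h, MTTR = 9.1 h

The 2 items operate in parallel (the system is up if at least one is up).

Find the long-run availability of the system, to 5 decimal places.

0.99999

A(choke actuator) = MTBF/(MTBF+MTTR) = 5916/(5916+83.4) = 0.986099
A(hydraulic power unit) = MTBF/(MTBF+MTTR) = 20786/(20786+9.1) = 0.999562
Parallel availability: 1 − (1 − 0.986099)(1 − 0.999562) = 0.99999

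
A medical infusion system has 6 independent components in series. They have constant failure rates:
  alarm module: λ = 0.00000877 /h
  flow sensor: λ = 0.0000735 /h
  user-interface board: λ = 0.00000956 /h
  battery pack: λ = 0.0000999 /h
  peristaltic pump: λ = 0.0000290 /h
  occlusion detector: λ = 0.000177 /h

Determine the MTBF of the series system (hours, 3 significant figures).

2510

Series of exponential components: λ_sys = Σ λ_i
λ_sys = 0.00000877 + 0.0000735 + 0.00000956 + 0.0000999 + 0.0000290 + 0.000177 = 3.9773e-04 /h
MTBF = 1 / λ_sys = 2510 h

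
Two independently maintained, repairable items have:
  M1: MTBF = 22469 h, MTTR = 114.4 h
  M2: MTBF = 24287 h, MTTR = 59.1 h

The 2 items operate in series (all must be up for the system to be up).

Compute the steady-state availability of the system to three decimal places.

0.993

A(M1) = MTBF/(MTBF+MTTR) = 22469/(22469+114.4) = 0.994934
A(M2) = MTBF/(MTBF+MTTR) = 24287/(24287+59.1) = 0.997573
Series availability: 0.994934 × 0.997573 = 0.993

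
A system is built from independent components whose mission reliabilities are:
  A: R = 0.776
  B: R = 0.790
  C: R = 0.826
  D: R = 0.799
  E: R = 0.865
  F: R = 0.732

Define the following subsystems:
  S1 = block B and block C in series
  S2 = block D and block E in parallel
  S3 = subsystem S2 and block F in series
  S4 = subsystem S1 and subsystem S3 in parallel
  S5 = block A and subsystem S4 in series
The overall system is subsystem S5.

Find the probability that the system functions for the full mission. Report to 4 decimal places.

0.6984

Series (B and C): 0.790000 × 0.826000 = 0.652540
Parallel (D and E): 1 − (1 − 0.799000)(1 − 0.865000) = 0.972865
Series ([0.972865] and F): 0.972865 × 0.732000 = 0.712137
Parallel ([0.652540] and [0.712137]): 1 − (1 − 0.652540)(1 − 0.712137) = 0.899979
Series (A and [0.899979]): 0.776000 × 0.899979 = 0.6984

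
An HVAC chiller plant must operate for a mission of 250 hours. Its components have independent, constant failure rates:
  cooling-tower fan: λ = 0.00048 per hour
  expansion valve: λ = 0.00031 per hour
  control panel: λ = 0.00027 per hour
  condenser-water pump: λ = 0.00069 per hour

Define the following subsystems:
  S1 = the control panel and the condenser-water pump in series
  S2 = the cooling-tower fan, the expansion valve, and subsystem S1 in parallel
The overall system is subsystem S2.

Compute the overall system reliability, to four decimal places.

0.9982

R(cooling-tower fan) = exp(−0.00048 × 250) = 0.886920
R(expansion valve) = exp(−0.00031 × 250) = 0.925427
R(control panel) = exp(−0.00027 × 250) = 0.934728
R(condenser-water pump) = exp(−0.00069 × 250) = 0.841558
Series (control panel and condenser-water pump): 0.934728 × 0.841558 = 0.786628
Parallel (cooling-tower fan, expansion valve, and [0.786628]): 1 − (1 − 0.886920)(1 − 0.925427)(1 − 0.786628) = 0.9982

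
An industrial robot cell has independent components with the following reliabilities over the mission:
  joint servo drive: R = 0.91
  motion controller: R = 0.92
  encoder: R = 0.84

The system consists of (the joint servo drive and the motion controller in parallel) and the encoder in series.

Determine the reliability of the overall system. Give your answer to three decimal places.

0.834

Parallel (joint servo drive and motion controller): 1 − (1 − 0.91000)(1 − 0.92000) = 0.99280
Series ([0.99280] and encoder): 0.99280 × 0.84000 = 0.834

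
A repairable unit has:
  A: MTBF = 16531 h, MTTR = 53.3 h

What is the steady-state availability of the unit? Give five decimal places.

0.99679

A(A) = MTBF/(MTBF+MTTR) = 16531/(16531+53.3) = 0.99679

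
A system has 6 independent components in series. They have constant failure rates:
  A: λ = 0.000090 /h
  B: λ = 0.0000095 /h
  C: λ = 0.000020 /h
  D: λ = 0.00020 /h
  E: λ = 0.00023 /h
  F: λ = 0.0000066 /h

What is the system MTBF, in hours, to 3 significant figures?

Series of exponential components: λ_sys = Σ λ_i
λ_sys = 0.000090 + 0.0000095 + 0.000020 + 0.00020 + 0.00023 + 0.0000066 = 5.5610e-04 /h
MTBF = 1 / λ_sys = 1800 h

1800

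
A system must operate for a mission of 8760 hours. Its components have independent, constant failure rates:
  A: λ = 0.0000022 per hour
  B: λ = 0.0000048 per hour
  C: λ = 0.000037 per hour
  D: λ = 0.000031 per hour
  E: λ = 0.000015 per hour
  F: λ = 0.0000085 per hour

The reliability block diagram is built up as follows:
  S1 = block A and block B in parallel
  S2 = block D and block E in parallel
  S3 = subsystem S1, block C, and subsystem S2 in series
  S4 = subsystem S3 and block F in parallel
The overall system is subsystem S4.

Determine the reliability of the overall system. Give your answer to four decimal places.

R(A) = exp(−0.0000022 × 8760) = 0.980913
R(B) = exp(−0.0000048 × 8760) = 0.958824
R(C) = exp(−0.000037 × 8760) = 0.723163
R(D) = exp(−0.000031 × 8760) = 0.762190
R(E) = exp(−0.000015 × 8760) = 0.876867
R(F) = exp(−0.0000085 × 8760) = 0.928245
Parallel (A and B): 1 − (1 − 0.980913)(1 − 0.958824) = 0.999214
Parallel (D and E): 1 − (1 − 0.762190)(1 − 0.876867) = 0.970718
Series ([0.999214], C, and [0.970718]): 0.999214 × 0.723163 × 0.970718 = 0.701436
Parallel ([0.701436] and F): 1 − (1 − 0.701436)(1 − 0.928245) = 0.9786

0.9786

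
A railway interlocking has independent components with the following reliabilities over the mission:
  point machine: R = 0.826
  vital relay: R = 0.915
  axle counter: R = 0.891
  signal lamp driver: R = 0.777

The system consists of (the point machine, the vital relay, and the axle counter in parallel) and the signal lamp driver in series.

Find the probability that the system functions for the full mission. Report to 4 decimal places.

0.7757

Parallel (point machine, vital relay, and axle counter): 1 − (1 − 0.826000)(1 − 0.915000)(1 − 0.891000) = 0.998388
Series ([0.998388] and signal lamp driver): 0.998388 × 0.777000 = 0.7757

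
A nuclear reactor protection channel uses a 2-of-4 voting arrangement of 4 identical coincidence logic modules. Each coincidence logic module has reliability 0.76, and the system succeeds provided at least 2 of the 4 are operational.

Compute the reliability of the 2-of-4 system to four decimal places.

R = Σ_{i=2}^{4} C(4,i) p^i (1−p)^{4−i} with p = 0.76
C(4,2)·0.76^2·0.24^2 = 0.199619
C(4,3)·0.76^3·0.24^1 = 0.421417
C(4,4)·0.76^4·0.24^0 = 0.333622
Sum = 0.9547

0.9547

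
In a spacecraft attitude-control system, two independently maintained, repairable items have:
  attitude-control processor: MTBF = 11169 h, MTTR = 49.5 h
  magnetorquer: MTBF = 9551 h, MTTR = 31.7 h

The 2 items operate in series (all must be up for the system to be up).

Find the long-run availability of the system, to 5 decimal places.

A(attitude-control processor) = MTBF/(MTBF+MTTR) = 11169/(11169+49.5) = 0.995588
A(magnetorquer) = MTBF/(MTBF+MTTR) = 9551/(9551+31.7) = 0.996692
Series availability: 0.995588 × 0.996692 = 0.99229

0.99229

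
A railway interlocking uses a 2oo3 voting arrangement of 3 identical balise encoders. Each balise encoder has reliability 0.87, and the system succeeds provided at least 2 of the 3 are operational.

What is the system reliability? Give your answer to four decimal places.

R = Σ_{i=2}^{3} C(3,i) p^i (1−p)^{3−i} with p = 0.87
C(3,2)·0.87^2·0.13^1 = 0.295191
C(3,3)·0.87^3·0.13^0 = 0.658503
Sum = 0.9537

0.9537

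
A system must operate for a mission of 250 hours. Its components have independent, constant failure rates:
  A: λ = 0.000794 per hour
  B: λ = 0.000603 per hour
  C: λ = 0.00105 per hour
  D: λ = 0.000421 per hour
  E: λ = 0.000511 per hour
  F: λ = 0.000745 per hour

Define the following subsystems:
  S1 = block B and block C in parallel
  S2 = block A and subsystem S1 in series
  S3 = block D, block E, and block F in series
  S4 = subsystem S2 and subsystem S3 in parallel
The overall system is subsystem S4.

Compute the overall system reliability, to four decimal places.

0.9293

R(A) = exp(−0.000794 × 250) = 0.819960
R(B) = exp(−0.000603 × 250) = 0.860063
R(C) = exp(−0.00105 × 250) = 0.769126
R(D) = exp(−0.000421 × 250) = 0.900099
R(E) = exp(−0.000511 × 250) = 0.880073
R(F) = exp(−0.000745 × 250) = 0.830066
Parallel (B and C): 1 − (1 − 0.860063)(1 − 0.769126) = 0.967692
Series (A and [0.967692]): 0.819960 × 0.967692 = 0.793469
Series (D, E, and F): 0.900099 × 0.880073 × 0.830066 = 0.657539
Parallel ([0.793469] and [0.657539]): 1 − (1 − 0.793469)(1 − 0.657539) = 0.9293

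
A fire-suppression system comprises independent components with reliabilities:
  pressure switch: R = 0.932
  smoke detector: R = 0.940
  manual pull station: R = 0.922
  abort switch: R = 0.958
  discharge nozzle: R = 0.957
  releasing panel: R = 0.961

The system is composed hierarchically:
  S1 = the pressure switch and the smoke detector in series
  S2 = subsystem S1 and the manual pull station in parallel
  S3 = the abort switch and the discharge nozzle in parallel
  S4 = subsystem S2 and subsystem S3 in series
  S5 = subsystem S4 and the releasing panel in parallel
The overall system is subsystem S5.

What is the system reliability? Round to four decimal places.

0.9996

Series (pressure switch and smoke detector): 0.932000 × 0.940000 = 0.876080
Parallel ([0.876080] and manual pull station): 1 − (1 − 0.876080)(1 − 0.922000) = 0.990334
Parallel (abort switch and discharge nozzle): 1 − (1 − 0.958000)(1 − 0.957000) = 0.998194
Series ([0.990334] and [0.998194]): 0.990334 × 0.998194 = 0.988545
Parallel ([0.988545] and releasing panel): 1 − (1 − 0.988545)(1 − 0.961000) = 0.9996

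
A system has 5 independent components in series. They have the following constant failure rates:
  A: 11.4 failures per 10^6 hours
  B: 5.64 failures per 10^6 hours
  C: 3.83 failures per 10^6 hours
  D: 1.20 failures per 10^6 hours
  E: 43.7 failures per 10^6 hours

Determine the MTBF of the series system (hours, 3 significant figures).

15200

Series of exponential components: λ_sys = Σ λ_i
λ_sys = 0.0000114 + 0.00000564 + 0.00000383 + 0.00000120 + 0.0000437 = 6.5770e-05 /h
MTBF = 1 / λ_sys = 15200 h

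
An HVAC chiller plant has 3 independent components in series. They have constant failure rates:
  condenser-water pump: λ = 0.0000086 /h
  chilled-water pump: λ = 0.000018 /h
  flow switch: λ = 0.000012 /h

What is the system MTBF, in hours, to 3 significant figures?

25900

Series of exponential components: λ_sys = Σ λ_i
λ_sys = 0.0000086 + 0.000018 + 0.000012 = 3.8600e-05 /h
MTBF = 1 / λ_sys = 25900 h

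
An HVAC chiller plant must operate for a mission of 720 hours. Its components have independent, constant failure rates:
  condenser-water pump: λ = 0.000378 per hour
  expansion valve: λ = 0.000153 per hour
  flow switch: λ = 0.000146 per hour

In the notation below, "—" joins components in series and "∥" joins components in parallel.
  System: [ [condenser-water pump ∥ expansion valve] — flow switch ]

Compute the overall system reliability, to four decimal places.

0.8778

R(condenser-water pump) = exp(−0.000378 × 720) = 0.761732
R(expansion valve) = exp(−0.000153 × 720) = 0.895691
R(flow switch) = exp(−0.000146 × 720) = 0.900216
Parallel (condenser-water pump and expansion valve): 1 − (1 − 0.761732)(1 − 0.895691) = 0.975147
Series ([0.975147] and flow switch): 0.975147 × 0.900216 = 0.8778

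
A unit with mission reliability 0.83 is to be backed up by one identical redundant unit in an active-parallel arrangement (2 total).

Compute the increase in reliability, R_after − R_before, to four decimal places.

0.1411

R_before = 0.83
R_after = 1 − (1 − 0.83)^2 = 0.9711
ΔR = 0.9711 − 0.83 = 0.1411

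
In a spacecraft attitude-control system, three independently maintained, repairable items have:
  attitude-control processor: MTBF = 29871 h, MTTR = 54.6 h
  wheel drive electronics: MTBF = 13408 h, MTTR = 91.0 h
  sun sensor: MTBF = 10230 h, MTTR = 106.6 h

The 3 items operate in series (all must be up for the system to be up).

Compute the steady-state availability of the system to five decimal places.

A(attitude-control processor) = MTBF/(MTBF+MTTR) = 29871/(29871+54.6) = 0.998175
A(wheel drive electronics) = MTBF/(MTBF+MTTR) = 13408/(13408+91.0) = 0.993259
A(sun sensor) = MTBF/(MTBF+MTTR) = 10230/(10230+106.6) = 0.989687
Series availability: 0.998175 × 0.993259 × 0.989687 = 0.98122

0.98122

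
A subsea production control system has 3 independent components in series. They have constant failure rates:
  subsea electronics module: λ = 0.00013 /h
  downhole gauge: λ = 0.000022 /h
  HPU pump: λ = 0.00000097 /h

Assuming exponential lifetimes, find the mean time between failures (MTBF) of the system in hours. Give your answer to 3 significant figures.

6540

Series of exponential components: λ_sys = Σ λ_i
λ_sys = 0.00013 + 0.000022 + 0.00000097 = 1.5297e-04 /h
MTBF = 1 / λ_sys = 6540 h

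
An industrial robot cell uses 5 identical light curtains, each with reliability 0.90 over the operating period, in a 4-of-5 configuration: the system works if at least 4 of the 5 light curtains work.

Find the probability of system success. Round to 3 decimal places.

0.919

R = Σ_{i=4}^{5} C(5,i) p^i (1−p)^{5−i} with p = 0.90
C(5,4)·0.90^4·0.10^1 = 0.32805
C(5,5)·0.90^5·0.10^0 = 0.59049
Sum = 0.919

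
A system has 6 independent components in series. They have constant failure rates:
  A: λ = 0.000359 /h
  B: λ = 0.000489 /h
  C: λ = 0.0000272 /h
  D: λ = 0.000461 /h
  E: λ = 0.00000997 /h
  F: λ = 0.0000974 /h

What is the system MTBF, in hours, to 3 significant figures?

Series of exponential components: λ_sys = Σ λ_i
λ_sys = 0.000359 + 0.000489 + 0.0000272 + 0.000461 + 0.00000997 + 0.0000974 = 1.4436e-03 /h
MTBF = 1 / λ_sys = 693 h

693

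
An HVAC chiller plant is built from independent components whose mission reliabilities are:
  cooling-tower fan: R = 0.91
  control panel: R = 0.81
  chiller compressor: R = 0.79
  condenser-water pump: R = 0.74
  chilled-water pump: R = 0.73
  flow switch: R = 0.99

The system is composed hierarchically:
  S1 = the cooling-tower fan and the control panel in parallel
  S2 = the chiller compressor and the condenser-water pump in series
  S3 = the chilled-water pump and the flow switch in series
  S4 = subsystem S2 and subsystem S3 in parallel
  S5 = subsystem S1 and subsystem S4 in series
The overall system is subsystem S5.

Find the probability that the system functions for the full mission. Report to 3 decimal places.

0.870

Parallel (cooling-tower fan and control panel): 1 − (1 − 0.91000)(1 − 0.81000) = 0.98290
Series (chiller compressor and condenser-water pump): 0.79000 × 0.74000 = 0.58460
Series (chilled-water pump and flow switch): 0.73000 × 0.99000 = 0.72270
Parallel ([0.58460] and [0.72270]): 1 − (1 − 0.58460)(1 − 0.72270) = 0.88481
Series ([0.98290] and [0.88481]): 0.98290 × 0.88481 = 0.870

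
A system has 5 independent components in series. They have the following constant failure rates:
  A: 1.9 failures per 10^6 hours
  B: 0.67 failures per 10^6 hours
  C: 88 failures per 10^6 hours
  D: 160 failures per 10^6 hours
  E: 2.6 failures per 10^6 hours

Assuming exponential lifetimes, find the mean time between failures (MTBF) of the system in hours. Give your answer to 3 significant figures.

Series of exponential components: λ_sys = Σ λ_i
λ_sys = 0.0000019 + 0.00000067 + 0.000088 + 0.00016 + 0.0000026 = 2.5317e-04 /h
MTBF = 1 / λ_sys = 3950 h

3950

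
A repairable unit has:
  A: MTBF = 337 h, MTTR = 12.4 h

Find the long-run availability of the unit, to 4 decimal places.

A(A) = MTBF/(MTBF+MTTR) = 337/(337+12.4) = 0.9645

0.9645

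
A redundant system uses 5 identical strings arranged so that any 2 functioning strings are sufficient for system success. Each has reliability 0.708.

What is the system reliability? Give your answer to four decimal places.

R = Σ_{i=2}^{5} C(5,i) p^i (1−p)^{5−i} with p = 0.708
C(5,2)·0.708^2·0.292^3 = 0.124800
C(5,3)·0.708^3·0.292^2 = 0.302598
C(5,4)·0.708^4·0.292^1 = 0.366848
C(5,5)·0.708^5·0.292^0 = 0.177896
Sum = 0.9721

0.9721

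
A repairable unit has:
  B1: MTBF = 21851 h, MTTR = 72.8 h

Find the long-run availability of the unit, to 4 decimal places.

A(B1) = MTBF/(MTBF+MTTR) = 21851/(21851+72.8) = 0.9967

0.9967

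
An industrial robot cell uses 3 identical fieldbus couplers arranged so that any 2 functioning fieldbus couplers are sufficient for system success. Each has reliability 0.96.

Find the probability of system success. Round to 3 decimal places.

R = Σ_{i=2}^{3} C(3,i) p^i (1−p)^{3−i} with p = 0.96
C(3,2)·0.96^2·0.04^1 = 0.11059
C(3,3)·0.96^3·0.04^0 = 0.88474
Sum = 0.995

0.995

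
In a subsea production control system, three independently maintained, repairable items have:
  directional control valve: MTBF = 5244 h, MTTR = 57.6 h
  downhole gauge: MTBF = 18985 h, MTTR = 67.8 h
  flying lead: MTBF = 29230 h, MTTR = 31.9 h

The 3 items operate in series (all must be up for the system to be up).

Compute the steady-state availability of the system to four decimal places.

0.9845

A(directional control valve) = MTBF/(MTBF+MTTR) = 5244/(5244+57.6) = 0.989135
A(downhole gauge) = MTBF/(MTBF+MTTR) = 18985/(18985+67.8) = 0.996441
A(flying lead) = MTBF/(MTBF+MTTR) = 29230/(29230+31.9) = 0.998910
Series availability: 0.989135 × 0.996441 × 0.998910 = 0.9845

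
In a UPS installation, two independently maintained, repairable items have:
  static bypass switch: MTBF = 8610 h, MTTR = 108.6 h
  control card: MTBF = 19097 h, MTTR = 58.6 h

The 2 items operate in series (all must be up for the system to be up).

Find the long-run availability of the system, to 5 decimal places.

0.98452

A(static bypass switch) = MTBF/(MTBF+MTTR) = 8610/(8610+108.6) = 0.987544
A(control card) = MTBF/(MTBF+MTTR) = 19097/(19097+58.6) = 0.996941
Series availability: 0.987544 × 0.996941 = 0.98452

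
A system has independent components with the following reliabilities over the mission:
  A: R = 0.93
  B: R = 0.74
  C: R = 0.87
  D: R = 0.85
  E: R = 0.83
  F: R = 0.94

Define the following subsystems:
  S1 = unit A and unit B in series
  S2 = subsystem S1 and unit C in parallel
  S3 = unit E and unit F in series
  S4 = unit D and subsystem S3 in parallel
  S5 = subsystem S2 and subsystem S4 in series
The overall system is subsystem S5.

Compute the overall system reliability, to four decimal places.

Series (A and B): 0.930000 × 0.740000 = 0.688200
Parallel ([0.688200] and C): 1 − (1 − 0.688200)(1 − 0.870000) = 0.959466
Series (E and F): 0.830000 × 0.940000 = 0.780200
Parallel (D and [0.780200]): 1 − (1 − 0.850000)(1 − 0.780200) = 0.967030
Series ([0.959466] and [0.967030]): 0.959466 × 0.967030 = 0.9278

0.9278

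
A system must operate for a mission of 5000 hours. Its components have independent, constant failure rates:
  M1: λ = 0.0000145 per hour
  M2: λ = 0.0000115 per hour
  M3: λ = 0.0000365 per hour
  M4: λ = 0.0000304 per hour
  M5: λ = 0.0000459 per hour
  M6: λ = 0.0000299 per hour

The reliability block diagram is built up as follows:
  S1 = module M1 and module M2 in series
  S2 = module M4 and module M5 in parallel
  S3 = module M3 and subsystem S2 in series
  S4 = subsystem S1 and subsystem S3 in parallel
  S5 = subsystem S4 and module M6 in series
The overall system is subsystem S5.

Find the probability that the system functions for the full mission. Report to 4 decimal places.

0.8411

R(M1) = exp(−0.0000145 × 5000) = 0.930066
R(M2) = exp(−0.0000115 × 5000) = 0.944122
R(M3) = exp(−0.0000365 × 5000) = 0.833185
R(M4) = exp(−0.0000304 × 5000) = 0.858988
R(M5) = exp(−0.0000459 × 5000) = 0.794931
R(M6) = exp(−0.0000299 × 5000) = 0.861138
Series (M1 and M2): 0.930066 × 0.944122 = 0.878096
Parallel (M4 and M5): 1 − (1 − 0.858988)(1 − 0.794931) = 0.971083
Series (M3 and [0.971083]): 0.833185 × 0.971083 = 0.809092
Parallel ([0.878096] and [0.809092]): 1 − (1 − 0.878096)(1 − 0.809092) = 0.976728
Series ([0.976728] and M6): 0.976728 × 0.861138 = 0.8411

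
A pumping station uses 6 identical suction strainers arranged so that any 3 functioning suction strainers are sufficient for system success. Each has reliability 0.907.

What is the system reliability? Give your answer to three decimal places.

0.999

R = Σ_{i=3}^{6} C(6,i) p^i (1−p)^{6−i} with p = 0.907
C(6,3)·0.907^3·0.093^3 = 0.01200
C(6,4)·0.907^4·0.093^2 = 0.08780
C(6,5)·0.907^5·0.093^1 = 0.34251
C(6,6)·0.907^6·0.093^0 = 0.55673
Sum = 0.999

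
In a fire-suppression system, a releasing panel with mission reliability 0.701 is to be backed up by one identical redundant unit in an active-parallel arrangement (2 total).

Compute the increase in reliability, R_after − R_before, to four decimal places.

R_before = 0.701
R_after = 1 − (1 − 0.701)^2 = 0.9106
ΔR = 0.9106 − 0.701 = 0.2096

0.2096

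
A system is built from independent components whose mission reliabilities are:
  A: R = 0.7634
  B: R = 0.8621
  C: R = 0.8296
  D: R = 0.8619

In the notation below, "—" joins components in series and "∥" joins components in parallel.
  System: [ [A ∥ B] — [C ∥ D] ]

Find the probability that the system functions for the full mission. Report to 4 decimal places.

0.9446

Parallel (A and B): 1 − (1 − 0.763400)(1 − 0.862100) = 0.967373
Parallel (C and D): 1 − (1 − 0.829600)(1 − 0.861900) = 0.976468
Series ([0.967373] and [0.976468]): 0.967373 × 0.976468 = 0.9446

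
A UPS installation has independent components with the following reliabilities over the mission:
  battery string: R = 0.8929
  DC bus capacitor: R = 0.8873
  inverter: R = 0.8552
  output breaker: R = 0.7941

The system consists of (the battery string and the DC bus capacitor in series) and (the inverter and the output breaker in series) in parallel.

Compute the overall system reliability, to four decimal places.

Series (battery string and DC bus capacitor): 0.892900 × 0.887300 = 0.792270
Series (inverter and output breaker): 0.855200 × 0.794100 = 0.679114
Parallel ([0.792270] and [0.679114]): 1 − (1 − 0.792270)(1 − 0.679114) = 0.9333

0.9333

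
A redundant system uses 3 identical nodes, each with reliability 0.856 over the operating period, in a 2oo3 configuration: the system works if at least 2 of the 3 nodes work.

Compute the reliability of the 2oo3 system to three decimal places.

0.944

R = Σ_{i=2}^{3} C(3,i) p^i (1−p)^{3−i} with p = 0.856
C(3,2)·0.856^2·0.144^1 = 0.31654
C(3,3)·0.856^3·0.144^0 = 0.62722
Sum = 0.944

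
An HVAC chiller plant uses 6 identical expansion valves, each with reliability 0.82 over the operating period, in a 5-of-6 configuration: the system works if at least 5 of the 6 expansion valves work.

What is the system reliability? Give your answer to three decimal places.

0.704

R = Σ_{i=5}^{6} C(6,i) p^i (1−p)^{6−i} with p = 0.82
C(6,5)·0.82^5·0.18^1 = 0.40040
C(6,6)·0.82^6·0.18^0 = 0.30401
Sum = 0.704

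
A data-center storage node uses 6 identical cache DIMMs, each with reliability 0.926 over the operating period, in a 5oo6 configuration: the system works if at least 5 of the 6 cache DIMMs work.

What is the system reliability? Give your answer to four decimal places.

0.9328

R = Σ_{i=5}^{6} C(6,i) p^i (1−p)^{6−i} with p = 0.926
C(6,5)·0.926^5·0.074^1 = 0.302300
C(6,6)·0.926^6·0.074^0 = 0.630472
Sum = 0.9328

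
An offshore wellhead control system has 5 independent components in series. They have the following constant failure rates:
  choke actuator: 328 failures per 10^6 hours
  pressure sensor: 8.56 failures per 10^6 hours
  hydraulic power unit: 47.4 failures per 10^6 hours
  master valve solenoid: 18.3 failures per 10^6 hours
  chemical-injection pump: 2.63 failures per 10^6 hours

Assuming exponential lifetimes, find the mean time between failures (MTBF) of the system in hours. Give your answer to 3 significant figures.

Series of exponential components: λ_sys = Σ λ_i
λ_sys = 0.000328 + 0.00000856 + 0.0000474 + 0.0000183 + 0.00000263 = 4.0489e-04 /h
MTBF = 1 / λ_sys = 2470 h

2470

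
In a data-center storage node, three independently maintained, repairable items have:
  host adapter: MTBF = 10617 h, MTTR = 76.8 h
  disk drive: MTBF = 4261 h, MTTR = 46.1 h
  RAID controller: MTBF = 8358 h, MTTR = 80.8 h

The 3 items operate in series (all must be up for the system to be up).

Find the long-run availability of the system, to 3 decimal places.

0.973

A(host adapter) = MTBF/(MTBF+MTTR) = 10617/(10617+76.8) = 0.992818
A(disk drive) = MTBF/(MTBF+MTTR) = 4261/(4261+46.1) = 0.989297
A(RAID controller) = MTBF/(MTBF+MTTR) = 8358/(8358+80.8) = 0.990425
Series availability: 0.992818 × 0.989297 × 0.990425 = 0.973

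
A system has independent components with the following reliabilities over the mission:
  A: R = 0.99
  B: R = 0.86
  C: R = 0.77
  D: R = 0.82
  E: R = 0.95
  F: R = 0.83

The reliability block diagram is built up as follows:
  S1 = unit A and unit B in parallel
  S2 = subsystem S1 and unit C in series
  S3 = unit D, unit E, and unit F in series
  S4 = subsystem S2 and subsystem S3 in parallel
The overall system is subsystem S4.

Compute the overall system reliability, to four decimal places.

Parallel (A and B): 1 − (1 − 0.990000)(1 − 0.860000) = 0.998600
Series ([0.998600] and C): 0.998600 × 0.770000 = 0.768922
Series (D, E, and F): 0.820000 × 0.950000 × 0.830000 = 0.646570
Parallel ([0.768922] and [0.646570]): 1 − (1 − 0.768922)(1 − 0.646570) = 0.9183

0.9183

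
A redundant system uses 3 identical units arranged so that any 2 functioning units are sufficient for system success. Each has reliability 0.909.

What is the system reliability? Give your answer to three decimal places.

0.977

R = Σ_{i=2}^{3} C(3,i) p^i (1−p)^{3−i} with p = 0.909
C(3,2)·0.909^2·0.091^1 = 0.22557
C(3,3)·0.909^3·0.091^0 = 0.75109
Sum = 0.977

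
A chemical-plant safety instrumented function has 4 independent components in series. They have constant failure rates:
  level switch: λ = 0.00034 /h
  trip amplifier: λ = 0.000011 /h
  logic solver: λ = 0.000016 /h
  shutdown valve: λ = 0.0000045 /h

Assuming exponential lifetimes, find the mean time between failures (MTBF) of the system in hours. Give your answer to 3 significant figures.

2690

Series of exponential components: λ_sys = Σ λ_i
λ_sys = 0.00034 + 0.000011 + 0.000016 + 0.0000045 = 3.7150e-04 /h
MTBF = 1 / λ_sys = 2690 h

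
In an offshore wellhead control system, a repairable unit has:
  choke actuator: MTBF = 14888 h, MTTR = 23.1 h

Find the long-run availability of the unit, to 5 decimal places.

A(choke actuator) = MTBF/(MTBF+MTTR) = 14888/(14888+23.1) = 0.99845

0.99845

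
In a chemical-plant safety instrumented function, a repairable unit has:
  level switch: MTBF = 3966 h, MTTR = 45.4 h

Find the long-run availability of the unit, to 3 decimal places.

0.989

A(level switch) = MTBF/(MTBF+MTTR) = 3966/(3966+45.4) = 0.989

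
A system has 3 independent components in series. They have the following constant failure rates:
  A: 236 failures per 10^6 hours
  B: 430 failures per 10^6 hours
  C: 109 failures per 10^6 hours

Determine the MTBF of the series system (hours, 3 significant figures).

Series of exponential components: λ_sys = Σ λ_i
λ_sys = 0.000236 + 0.000430 + 0.000109 = 7.7500e-04 /h
MTBF = 1 / λ_sys = 1290 h

1290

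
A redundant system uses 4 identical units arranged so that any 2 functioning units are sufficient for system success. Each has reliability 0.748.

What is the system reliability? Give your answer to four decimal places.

0.9481

R = Σ_{i=2}^{4} C(4,i) p^i (1−p)^{4−i} with p = 0.748
C(4,2)·0.748^2·0.252^2 = 0.213184
C(4,3)·0.748^3·0.252^1 = 0.421857
C(4,4)·0.748^4·0.252^0 = 0.313045
Sum = 0.9481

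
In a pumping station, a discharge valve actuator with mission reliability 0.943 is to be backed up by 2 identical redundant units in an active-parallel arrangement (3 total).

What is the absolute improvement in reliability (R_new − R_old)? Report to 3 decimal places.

R_before = 0.943
R_after = 1 − (1 − 0.943)^3 = 1.000
ΔR = 1.000 − 0.943 = 0.057

0.057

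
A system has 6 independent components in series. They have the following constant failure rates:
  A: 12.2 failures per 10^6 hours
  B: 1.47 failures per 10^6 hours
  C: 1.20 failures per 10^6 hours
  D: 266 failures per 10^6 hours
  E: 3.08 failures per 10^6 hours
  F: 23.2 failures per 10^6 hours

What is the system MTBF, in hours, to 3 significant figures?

Series of exponential components: λ_sys = Σ λ_i
λ_sys = 0.0000122 + 0.00000147 + 0.00000120 + 0.000266 + 0.00000308 + 0.0000232 = 3.0715e-04 /h
MTBF = 1 / λ_sys = 3260 h

3260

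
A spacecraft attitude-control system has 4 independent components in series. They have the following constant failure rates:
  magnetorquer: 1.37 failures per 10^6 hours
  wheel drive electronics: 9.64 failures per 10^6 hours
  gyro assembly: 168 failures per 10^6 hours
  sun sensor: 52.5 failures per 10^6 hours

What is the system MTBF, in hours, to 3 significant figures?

Series of exponential components: λ_sys = Σ λ_i
λ_sys = 0.00000137 + 0.00000964 + 0.000168 + 0.0000525 = 2.3151e-04 /h
MTBF = 1 / λ_sys = 4320 h

4320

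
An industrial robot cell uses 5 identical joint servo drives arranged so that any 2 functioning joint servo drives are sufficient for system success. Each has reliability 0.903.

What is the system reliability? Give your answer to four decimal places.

0.9996

R = Σ_{i=2}^{5} C(5,i) p^i (1−p)^{5−i} with p = 0.903
C(5,2)·0.903^2·0.097^3 = 0.007442
C(5,3)·0.903^3·0.097^2 = 0.069280
C(5,4)·0.903^4·0.097^1 = 0.322473
C(5,5)·0.903^5·0.097^0 = 0.600397
Sum = 0.9996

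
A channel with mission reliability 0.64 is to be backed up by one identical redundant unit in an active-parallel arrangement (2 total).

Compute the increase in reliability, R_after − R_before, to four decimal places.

0.2304

R_before = 0.64
R_after = 1 − (1 − 0.64)^2 = 0.8704
ΔR = 0.8704 − 0.64 = 0.2304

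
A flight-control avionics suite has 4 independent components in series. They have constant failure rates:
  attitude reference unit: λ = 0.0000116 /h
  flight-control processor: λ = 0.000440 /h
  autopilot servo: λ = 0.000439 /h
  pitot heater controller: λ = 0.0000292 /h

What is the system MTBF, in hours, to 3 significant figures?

Series of exponential components: λ_sys = Σ λ_i
λ_sys = 0.0000116 + 0.000440 + 0.000439 + 0.0000292 = 9.1980e-04 /h
MTBF = 1 / λ_sys = 1090 h

1090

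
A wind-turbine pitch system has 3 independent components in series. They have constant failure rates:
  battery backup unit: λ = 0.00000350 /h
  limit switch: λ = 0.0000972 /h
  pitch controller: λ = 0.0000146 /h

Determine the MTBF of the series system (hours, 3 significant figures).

8670

Series of exponential components: λ_sys = Σ λ_i
λ_sys = 0.00000350 + 0.0000972 + 0.0000146 = 1.1530e-04 /h
MTBF = 1 / λ_sys = 8670 h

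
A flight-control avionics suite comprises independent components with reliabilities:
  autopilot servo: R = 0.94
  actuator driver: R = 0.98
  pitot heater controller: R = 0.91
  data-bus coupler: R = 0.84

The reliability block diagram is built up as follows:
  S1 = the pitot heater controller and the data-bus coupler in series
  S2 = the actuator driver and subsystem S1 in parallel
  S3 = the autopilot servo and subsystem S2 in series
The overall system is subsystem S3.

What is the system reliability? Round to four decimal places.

0.9356

Series (pitot heater controller and data-bus coupler): 0.910000 × 0.840000 = 0.764400
Parallel (actuator driver and [0.764400]): 1 − (1 − 0.980000)(1 − 0.764400) = 0.995288
Series (autopilot servo and [0.995288]): 0.940000 × 0.995288 = 0.9356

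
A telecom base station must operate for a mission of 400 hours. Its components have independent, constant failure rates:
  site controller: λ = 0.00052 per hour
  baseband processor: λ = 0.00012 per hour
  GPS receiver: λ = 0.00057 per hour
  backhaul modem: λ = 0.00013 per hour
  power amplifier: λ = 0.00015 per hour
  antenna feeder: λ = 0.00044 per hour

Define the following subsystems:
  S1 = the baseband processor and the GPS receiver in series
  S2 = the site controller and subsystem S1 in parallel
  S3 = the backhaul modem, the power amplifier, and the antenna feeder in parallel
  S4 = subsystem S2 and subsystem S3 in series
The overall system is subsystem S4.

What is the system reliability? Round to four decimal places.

0.9543

R(site controller) = exp(−0.00052 × 400) = 0.812207
R(baseband processor) = exp(−0.00012 × 400) = 0.953134
R(GPS receiver) = exp(−0.00057 × 400) = 0.796124
R(backhaul modem) = exp(−0.00013 × 400) = 0.949329
R(power amplifier) = exp(−0.00015 × 400) = 0.941765
R(antenna feeder) = exp(−0.00044 × 400) = 0.838618
Series (baseband processor and GPS receiver): 0.953134 × 0.796124 = 0.758813
Parallel (site controller and [0.758813]): 1 − (1 − 0.812207)(1 − 0.758813) = 0.954707
Parallel (backhaul modem, power amplifier, and antenna feeder): 1 − (1 − 0.949329)(1 − 0.941765)(1 − 0.838618) = 0.999524
Series ([0.954707] and [0.999524]): 0.954707 × 0.999524 = 0.9543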